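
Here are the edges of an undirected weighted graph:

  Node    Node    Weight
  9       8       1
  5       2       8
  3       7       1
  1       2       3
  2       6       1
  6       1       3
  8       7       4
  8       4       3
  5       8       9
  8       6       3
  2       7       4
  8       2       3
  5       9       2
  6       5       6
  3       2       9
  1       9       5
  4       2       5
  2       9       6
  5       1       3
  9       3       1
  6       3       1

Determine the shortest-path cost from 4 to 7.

6

Shortest distances from 4:
4: 0
8: 3  (via 4)
9: 4  (via 8)
2: 5  (via 4)
3: 5  (via 9)
5: 6  (via 9)
6: 6  (via 8)
7: 6  (via 3)
Shortest route: 4 → 8 → 9 → 3 → 7 = 6.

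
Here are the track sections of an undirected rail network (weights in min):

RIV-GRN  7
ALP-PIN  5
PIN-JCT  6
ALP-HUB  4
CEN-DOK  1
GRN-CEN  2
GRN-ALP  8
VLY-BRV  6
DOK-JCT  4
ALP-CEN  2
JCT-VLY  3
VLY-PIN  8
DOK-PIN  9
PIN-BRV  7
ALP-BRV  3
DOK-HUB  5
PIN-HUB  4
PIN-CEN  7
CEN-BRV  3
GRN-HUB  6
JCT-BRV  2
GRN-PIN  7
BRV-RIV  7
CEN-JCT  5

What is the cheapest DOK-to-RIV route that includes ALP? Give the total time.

Shortest DOK→ALP: DOK → CEN → ALP = 3
Shortest ALP→RIV: ALP → BRV → RIV = 10
Total via ALP: 3 + 10 = 13 min.

13 min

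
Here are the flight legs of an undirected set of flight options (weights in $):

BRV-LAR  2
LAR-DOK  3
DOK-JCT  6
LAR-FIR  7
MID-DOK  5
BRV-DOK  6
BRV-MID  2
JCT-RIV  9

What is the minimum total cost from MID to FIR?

Shortest distances from MID:
MID: 0
BRV: 2  (via MID)
LAR: 4  (via BRV)
DOK: 5  (via MID)
JCT: 11  (via DOK)
FIR: 11  (via LAR)
Shortest route: MID–BRV–LAR–FIR = $11.

$11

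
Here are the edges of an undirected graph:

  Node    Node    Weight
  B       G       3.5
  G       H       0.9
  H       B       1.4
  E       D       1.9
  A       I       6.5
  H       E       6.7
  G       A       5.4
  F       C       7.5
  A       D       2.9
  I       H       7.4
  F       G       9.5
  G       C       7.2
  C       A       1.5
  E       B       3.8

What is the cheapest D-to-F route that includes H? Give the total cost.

Shortest D→H: D → E → B → H = 7.1
Shortest H→F: H → G → F = 10.4
Total via H: 7.1 + 10.4 = 17.5.

17.5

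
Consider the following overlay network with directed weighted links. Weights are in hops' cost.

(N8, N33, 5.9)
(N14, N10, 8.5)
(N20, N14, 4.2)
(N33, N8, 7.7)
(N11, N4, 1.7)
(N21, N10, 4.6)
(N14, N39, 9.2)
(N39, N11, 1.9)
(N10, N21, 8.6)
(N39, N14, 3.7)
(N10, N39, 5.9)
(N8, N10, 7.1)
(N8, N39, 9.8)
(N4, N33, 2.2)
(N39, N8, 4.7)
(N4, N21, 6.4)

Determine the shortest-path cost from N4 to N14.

20.6 hops' cost

Shortest distances from N4:
N4: 0
N33: 2.2  (via N4)
N21: 6.4  (via N4)
N8: 9.9  (via N33)
N10: 11  (via N21)
N39: 16.9  (via N10)
N11: 18.8  (via N39)
N14: 20.6  (via N39)
Shortest route: N4 → N21 → N10 → N39 → N14 = 20.6 hops' cost.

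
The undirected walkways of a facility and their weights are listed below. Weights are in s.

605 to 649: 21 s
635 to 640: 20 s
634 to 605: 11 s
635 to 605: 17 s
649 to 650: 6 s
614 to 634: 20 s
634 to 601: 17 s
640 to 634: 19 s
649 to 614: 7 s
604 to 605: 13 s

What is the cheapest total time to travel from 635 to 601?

45 s

Compare a few routes:
635 - 605 - 634 - 601: 17+11+17 = 45
635 - 640 - 634 - 601: 20+19+17 = 56
Cheapest is 635 - 605 - 634 - 601 at 45 s.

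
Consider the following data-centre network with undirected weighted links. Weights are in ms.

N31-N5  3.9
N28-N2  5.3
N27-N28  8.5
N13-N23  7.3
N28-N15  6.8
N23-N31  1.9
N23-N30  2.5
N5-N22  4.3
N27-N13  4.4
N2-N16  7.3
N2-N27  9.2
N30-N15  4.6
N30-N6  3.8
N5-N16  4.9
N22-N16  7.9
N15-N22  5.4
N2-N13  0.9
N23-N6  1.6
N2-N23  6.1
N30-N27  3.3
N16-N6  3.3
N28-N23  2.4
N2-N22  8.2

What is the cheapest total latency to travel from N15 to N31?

9 ms

Settle nodes by increasing distance from N15:
N15: 0
N30: 4.6  (via N15)
N22: 5.4  (via N15)
N28: 6.8  (via N15)
N23: 7.1  (via N30)
N27: 7.9  (via N30)
N6: 8.4  (via N30)
N31: 9  (via N23)
Shortest route: N15–N30–N23–N31 = 9 ms.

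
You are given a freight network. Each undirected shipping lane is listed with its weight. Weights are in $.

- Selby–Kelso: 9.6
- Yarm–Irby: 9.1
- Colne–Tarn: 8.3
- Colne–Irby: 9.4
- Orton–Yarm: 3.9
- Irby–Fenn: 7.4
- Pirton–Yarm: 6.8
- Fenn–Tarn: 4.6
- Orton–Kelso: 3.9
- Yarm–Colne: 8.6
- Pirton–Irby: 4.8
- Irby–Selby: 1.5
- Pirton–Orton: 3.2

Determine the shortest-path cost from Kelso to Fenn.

$18.5

Shortest distances from Kelso:
Kelso: 0
Orton: 3.9  (via Kelso)
Pirton: 7.1  (via Orton)
Yarm: 7.8  (via Orton)
Selby: 9.6  (via Kelso)
Irby: 11.1  (via Selby)
Colne: 16.4  (via Yarm)
Fenn: 18.5  (via Irby)
Shortest route: Kelso–Selby–Irby–Fenn = $18.5.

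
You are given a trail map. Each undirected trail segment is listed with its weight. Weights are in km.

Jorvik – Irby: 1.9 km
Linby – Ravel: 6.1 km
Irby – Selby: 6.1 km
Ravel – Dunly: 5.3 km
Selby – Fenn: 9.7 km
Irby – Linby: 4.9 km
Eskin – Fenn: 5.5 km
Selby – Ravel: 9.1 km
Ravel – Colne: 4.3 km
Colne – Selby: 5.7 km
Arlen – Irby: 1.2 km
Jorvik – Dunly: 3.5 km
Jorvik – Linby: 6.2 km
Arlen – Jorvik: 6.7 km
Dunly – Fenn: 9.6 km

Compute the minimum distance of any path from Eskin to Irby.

Compare a few routes:
Eskin → Fenn → Selby → Irby: 5.5+9.7+6.1 = 21.3
Eskin → Fenn → Dunly → Jorvik → Irby: 5.5+9.6+3.5+1.9 = 20.5
Cheapest is Eskin → Fenn → Dunly → Jorvik → Irby at 20.5 km.

20.5 km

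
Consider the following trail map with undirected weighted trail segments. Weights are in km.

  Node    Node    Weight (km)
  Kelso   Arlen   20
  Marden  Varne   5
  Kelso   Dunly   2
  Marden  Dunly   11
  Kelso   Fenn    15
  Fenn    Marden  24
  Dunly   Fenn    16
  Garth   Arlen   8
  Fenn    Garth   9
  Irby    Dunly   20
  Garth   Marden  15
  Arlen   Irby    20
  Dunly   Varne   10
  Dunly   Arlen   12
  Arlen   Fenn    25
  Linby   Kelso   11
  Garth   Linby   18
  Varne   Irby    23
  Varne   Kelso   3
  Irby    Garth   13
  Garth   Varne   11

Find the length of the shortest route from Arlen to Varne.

Settle nodes by increasing distance from Arlen:
Arlen: 0
Garth: 8  (via Arlen)
Dunly: 12  (via Arlen)
Kelso: 14  (via Dunly)
Varne: 17  (via Kelso)
Shortest route: Arlen → Dunly → Kelso → Varne = 17 km.

17 km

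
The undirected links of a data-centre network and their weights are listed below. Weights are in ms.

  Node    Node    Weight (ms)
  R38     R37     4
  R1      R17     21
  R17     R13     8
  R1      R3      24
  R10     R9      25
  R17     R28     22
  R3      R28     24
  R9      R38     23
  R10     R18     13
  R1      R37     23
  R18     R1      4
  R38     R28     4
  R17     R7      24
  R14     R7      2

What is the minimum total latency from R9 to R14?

75 ms

Settle nodes by increasing distance from R9:
R9: 0
R38: 23  (via R9)
R10: 25  (via R9)
R28: 27  (via R38)
R37: 27  (via R38)
R18: 38  (via R10)
R1: 42  (via R18)
R17: 49  (via R28)
R3: 51  (via R28)
R13: 57  (via R17)
R7: 73  (via R17)
R14: 75  (via R7)
Shortest route: R9 → R38 → R28 → R17 → R7 → R14 = 75 ms.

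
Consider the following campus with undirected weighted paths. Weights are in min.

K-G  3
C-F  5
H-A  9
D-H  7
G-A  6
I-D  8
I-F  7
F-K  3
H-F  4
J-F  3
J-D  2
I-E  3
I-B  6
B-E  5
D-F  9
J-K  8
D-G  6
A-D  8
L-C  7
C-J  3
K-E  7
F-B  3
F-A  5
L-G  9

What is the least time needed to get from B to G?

9 min

Enumerating some paths:
B → F → A → G: 3+5+6 = 14
B → F → K → G: 3+3+3 = 9
B → F → J → D → G: 3+3+2+6 = 14
The minimum is 9 min via B → F → K → G.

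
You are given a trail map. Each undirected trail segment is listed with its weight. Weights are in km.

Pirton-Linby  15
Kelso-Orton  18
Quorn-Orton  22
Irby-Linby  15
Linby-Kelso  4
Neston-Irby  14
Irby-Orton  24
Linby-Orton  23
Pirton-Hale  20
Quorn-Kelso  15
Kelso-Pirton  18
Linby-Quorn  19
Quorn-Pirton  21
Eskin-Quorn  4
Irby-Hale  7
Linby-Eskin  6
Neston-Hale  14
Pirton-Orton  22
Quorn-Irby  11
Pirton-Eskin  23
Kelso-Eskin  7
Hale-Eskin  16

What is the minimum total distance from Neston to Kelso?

Settle nodes by increasing distance from Neston:
Neston: 0
Hale: 14  (via Neston)
Irby: 14  (via Neston)
Quorn: 25  (via Irby)
Eskin: 29  (via Quorn)
Linby: 29  (via Irby)
Kelso: 33  (via Linby)
Shortest route: Neston → Irby → Linby → Kelso = 33 km.

33 km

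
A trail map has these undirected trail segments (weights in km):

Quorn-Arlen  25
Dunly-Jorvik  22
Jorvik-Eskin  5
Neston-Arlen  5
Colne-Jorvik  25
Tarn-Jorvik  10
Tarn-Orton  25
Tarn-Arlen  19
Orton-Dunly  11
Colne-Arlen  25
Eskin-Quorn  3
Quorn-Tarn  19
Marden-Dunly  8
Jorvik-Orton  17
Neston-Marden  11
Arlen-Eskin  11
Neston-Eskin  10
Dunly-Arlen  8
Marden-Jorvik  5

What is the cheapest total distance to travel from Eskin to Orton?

22 km

Shortest distances from Eskin:
Eskin: 0
Quorn: 3  (via Eskin)
Jorvik: 5  (via Eskin)
Marden: 10  (via Jorvik)
Neston: 10  (via Eskin)
Arlen: 11  (via Eskin)
Tarn: 15  (via Jorvik)
Dunly: 18  (via Marden)
Orton: 22  (via Jorvik)
Shortest route: Eskin–Jorvik–Orton = 22 km.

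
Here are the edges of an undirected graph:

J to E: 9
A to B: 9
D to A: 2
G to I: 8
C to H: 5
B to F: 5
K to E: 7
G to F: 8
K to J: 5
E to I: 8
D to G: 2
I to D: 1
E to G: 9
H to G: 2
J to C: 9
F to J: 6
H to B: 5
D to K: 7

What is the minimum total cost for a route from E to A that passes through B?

Shortest E→B: E → G → H → B = 16
Best B to A: B → A costing 9
Total via B: 16 + 9 = 25.

25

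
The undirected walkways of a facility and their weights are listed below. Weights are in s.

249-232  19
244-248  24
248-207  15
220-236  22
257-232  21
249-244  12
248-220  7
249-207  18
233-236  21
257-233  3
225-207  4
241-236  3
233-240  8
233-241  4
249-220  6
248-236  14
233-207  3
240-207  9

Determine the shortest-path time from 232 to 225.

31 s

Shortest distances from 232:
232: 0
249: 19  (via 232)
257: 21  (via 232)
233: 24  (via 257)
220: 25  (via 249)
207: 27  (via 233)
241: 28  (via 233)
244: 31  (via 249)
236: 31  (via 241)
225: 31  (via 207)
Shortest route: 232–257–233–207–225 = 31 s.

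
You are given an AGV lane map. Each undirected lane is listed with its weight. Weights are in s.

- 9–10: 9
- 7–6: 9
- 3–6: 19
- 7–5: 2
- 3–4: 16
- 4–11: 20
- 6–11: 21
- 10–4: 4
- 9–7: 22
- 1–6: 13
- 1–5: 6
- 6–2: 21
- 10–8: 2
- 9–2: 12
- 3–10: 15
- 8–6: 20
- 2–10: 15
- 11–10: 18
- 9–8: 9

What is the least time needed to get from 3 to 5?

30 s

Shortest distances from 3:
3: 0
10: 15  (via 3)
4: 16  (via 3)
8: 17  (via 10)
6: 19  (via 3)
9: 24  (via 10)
7: 28  (via 6)
2: 30  (via 10)
5: 30  (via 7)
Shortest route: 3–6–7–5 = 30 s.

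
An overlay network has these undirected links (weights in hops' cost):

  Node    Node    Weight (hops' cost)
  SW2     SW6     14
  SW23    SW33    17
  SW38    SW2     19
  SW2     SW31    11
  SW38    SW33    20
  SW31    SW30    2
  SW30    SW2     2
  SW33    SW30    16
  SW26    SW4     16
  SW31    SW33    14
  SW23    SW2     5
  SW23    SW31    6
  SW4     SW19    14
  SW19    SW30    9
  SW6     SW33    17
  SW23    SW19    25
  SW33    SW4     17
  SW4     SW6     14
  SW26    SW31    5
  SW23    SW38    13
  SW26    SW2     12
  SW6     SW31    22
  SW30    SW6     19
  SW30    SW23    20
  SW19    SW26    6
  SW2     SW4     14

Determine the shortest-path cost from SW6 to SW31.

Shortest distances from SW6:
SW6: 0
SW4: 14  (via SW6)
SW2: 14  (via SW6)
SW30: 16  (via SW2)
SW33: 17  (via SW6)
SW31: 18  (via SW30)
Shortest route: SW6 → SW2 → SW30 → SW31 = 18 hops' cost.

18 hops' cost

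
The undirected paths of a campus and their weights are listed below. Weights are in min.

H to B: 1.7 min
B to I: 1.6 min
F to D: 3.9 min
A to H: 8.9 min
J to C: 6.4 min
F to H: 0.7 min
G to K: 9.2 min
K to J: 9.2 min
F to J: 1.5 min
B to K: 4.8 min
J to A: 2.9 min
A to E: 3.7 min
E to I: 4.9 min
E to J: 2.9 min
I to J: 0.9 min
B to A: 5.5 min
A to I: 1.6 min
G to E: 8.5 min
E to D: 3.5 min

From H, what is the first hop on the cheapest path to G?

Compare a few routes:
H → B → I → J → E → G: 1.7+1.6+0.9+2.9+8.5 = 15.6
H → F → J → E → G: 0.7+1.5+2.9+8.5 = 13.6
The minimum is 13.6 min via H → F → J → E → G.
So from H the first move is to F.

F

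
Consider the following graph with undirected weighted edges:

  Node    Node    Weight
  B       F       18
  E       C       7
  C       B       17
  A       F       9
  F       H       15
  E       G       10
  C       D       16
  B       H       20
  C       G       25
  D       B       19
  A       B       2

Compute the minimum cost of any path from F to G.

45

Candidate routes:
F - B - C - E - G: 18+17+7+10 = 52
F - A - B - C - E - G: 9+2+17+7+10 = 45
F - A - B - C - G: 9+2+17+25 = 53
Cheapest is F - A - B - C - E - G at 45.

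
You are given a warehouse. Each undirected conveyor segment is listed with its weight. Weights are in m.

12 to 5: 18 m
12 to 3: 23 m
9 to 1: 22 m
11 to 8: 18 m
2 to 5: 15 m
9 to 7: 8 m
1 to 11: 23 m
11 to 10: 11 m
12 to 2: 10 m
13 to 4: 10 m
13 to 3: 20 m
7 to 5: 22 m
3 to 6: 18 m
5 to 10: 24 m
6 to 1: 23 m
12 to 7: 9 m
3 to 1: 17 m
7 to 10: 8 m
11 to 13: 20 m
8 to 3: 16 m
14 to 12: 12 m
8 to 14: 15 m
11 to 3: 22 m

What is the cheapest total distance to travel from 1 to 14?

48 m

Settle nodes by increasing distance from 1:
1: 0
3: 17  (via 1)
9: 22  (via 1)
6: 23  (via 1)
11: 23  (via 1)
7: 30  (via 9)
8: 33  (via 3)
10: 34  (via 11)
13: 37  (via 3)
12: 39  (via 7)
4: 47  (via 13)
14: 48  (via 8)
Shortest route: 1 → 3 → 8 → 14 = 48 m.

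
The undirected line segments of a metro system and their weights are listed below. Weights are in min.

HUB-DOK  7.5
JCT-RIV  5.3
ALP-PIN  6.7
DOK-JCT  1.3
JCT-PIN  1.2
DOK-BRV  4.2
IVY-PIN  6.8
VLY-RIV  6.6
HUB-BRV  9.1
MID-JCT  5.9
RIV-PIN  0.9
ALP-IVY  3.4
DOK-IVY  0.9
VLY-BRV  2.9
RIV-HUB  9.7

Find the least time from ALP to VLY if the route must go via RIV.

14.2 min

Best ALP to RIV: ALP–PIN–RIV costing 7.6
Shortest RIV→VLY: RIV–VLY = 6.6
Total via RIV: 7.6 + 6.6 = 14.2 min.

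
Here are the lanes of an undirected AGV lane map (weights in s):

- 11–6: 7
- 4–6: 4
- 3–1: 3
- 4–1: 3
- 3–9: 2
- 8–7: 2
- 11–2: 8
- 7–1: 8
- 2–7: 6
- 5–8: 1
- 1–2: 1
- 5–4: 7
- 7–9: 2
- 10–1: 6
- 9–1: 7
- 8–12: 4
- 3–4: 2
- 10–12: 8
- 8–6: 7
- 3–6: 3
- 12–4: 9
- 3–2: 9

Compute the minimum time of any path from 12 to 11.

18 s

Running Dijkstra from 12:
12: 0
8: 4  (via 12)
5: 5  (via 8)
7: 6  (via 8)
9: 8  (via 7)
10: 8  (via 12)
4: 9  (via 12)
3: 10  (via 9)
6: 11  (via 8)
1: 12  (via 4)
2: 12  (via 7)
11: 18  (via 6)
Shortest route: 12 → 8 → 6 → 11 = 18 s.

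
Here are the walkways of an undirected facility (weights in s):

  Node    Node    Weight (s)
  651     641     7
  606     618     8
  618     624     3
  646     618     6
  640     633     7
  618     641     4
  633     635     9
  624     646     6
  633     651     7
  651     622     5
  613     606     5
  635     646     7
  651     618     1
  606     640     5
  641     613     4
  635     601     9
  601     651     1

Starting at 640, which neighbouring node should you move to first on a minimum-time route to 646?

606

Enumerating some paths:
640 → 633 → 635 → 646: 7+9+7 = 23
640 → 606 → 618 → 624 → 646: 5+8+3+6 = 22
640 → 633 → 651 → 618 → 646: 7+7+1+6 = 21
640 → 606 → 618 → 646: 5+8+6 = 19
The minimum is 19 s via 640 → 606 → 618 → 646.
So from 640 the first move is to 606.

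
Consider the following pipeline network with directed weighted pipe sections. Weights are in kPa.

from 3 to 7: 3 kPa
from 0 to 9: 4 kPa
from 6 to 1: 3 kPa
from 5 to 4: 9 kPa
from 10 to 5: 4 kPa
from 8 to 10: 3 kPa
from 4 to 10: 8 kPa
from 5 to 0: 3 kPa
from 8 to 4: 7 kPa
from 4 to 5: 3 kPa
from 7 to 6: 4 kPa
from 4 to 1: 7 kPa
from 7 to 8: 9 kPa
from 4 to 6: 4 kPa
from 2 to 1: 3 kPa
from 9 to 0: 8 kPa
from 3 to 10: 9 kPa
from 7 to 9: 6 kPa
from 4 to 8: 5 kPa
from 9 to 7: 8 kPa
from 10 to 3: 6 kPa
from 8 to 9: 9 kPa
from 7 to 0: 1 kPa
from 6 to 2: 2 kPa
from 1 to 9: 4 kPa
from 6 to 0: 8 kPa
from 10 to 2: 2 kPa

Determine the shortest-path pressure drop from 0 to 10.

24 kPa

Shortest distances from 0:
0: 0
9: 4  (via 0)
7: 12  (via 9)
6: 16  (via 7)
2: 18  (via 6)
1: 19  (via 6)
8: 21  (via 7)
10: 24  (via 8)
Shortest route: 0–9–7–8–10 = 24 kPa.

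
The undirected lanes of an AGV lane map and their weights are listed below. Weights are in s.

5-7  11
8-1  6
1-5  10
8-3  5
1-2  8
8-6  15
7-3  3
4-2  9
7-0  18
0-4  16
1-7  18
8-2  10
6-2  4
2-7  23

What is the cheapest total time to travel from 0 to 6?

Settle nodes by increasing distance from 0:
0: 0
4: 16  (via 0)
7: 18  (via 0)
3: 21  (via 7)
2: 25  (via 4)
8: 26  (via 3)
5: 29  (via 7)
6: 29  (via 2)
Shortest route: 0–4–2–6 = 29 s.

29 s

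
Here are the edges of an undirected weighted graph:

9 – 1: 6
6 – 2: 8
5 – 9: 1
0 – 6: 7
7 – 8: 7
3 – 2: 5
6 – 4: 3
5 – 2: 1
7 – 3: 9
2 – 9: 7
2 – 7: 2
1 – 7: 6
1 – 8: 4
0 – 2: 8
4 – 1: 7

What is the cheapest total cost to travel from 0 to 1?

16

Shortest distances from 0:
0: 0
6: 7  (via 0)
2: 8  (via 0)
5: 9  (via 2)
4: 10  (via 6)
7: 10  (via 2)
9: 10  (via 5)
3: 13  (via 2)
1: 16  (via 7)
Shortest route: 0 → 2 → 7 → 1 = 16.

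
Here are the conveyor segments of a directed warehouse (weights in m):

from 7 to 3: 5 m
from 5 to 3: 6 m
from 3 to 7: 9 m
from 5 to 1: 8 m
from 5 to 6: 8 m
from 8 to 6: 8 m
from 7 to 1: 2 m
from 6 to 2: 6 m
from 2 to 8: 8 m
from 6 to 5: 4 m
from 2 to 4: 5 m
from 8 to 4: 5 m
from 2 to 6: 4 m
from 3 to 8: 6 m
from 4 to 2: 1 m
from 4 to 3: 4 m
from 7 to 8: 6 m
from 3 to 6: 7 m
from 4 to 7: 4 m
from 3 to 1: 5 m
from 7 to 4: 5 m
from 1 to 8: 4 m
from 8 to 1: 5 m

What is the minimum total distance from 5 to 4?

Running Dijkstra from 5:
5: 0
3: 6  (via 5)
1: 8  (via 5)
6: 8  (via 5)
8: 12  (via 3)
2: 14  (via 6)
7: 15  (via 3)
4: 17  (via 8)
Shortest route: 5 → 3 → 8 → 4 = 17 m.

17 m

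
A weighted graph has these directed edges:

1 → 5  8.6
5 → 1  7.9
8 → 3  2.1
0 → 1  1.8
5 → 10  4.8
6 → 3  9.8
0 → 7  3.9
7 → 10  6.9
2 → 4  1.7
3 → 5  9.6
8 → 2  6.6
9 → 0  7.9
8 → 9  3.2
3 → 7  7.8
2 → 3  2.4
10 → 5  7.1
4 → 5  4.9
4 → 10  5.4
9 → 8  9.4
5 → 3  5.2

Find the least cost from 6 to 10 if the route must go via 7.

Shortest 6→7: 6 → 3 → 7 = 17.6
Shortest 7→10: 7 → 10 = 6.9
Total via 7: 17.6 + 6.9 = 24.5.

24.5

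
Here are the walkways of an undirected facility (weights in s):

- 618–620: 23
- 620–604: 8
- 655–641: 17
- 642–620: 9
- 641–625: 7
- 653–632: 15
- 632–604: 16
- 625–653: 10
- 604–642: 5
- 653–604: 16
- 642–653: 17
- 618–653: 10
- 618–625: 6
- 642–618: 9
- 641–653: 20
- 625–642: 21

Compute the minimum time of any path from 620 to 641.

31 s

Shortest distances from 620:
620: 0
604: 8  (via 620)
642: 9  (via 620)
618: 18  (via 642)
632: 24  (via 604)
625: 24  (via 618)
653: 24  (via 604)
641: 31  (via 625)
Shortest route: 620 → 642 → 618 → 625 → 641 = 31 s.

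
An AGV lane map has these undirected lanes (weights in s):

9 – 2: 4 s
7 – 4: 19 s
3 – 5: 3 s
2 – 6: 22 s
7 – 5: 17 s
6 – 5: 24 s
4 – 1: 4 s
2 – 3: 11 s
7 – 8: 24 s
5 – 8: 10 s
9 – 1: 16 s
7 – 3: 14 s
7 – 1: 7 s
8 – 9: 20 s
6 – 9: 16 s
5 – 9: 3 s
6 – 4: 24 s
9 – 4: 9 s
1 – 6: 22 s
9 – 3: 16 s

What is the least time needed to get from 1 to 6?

22 s

Shortest distances from 1:
1: 0
4: 4  (via 1)
7: 7  (via 1)
9: 13  (via 4)
5: 16  (via 9)
2: 17  (via 9)
3: 19  (via 5)
6: 22  (via 1)
Shortest route: 1 → 6 = 22 s.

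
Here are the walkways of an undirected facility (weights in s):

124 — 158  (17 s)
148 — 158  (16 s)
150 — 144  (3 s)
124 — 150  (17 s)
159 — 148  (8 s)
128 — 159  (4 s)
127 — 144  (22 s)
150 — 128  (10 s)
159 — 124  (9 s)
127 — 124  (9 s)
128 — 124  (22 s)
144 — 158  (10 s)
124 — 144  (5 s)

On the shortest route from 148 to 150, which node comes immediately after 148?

159

Enumerating some paths:
148 → 159 → 124 → 144 → 150: 8+9+5+3 = 25
148 → 158 → 144 → 150: 16+10+3 = 29
148 → 159 → 128 → 150: 8+4+10 = 22
Cheapest is 148 → 159 → 128 → 150 at 22 s.
So from 148 the first move is to 159.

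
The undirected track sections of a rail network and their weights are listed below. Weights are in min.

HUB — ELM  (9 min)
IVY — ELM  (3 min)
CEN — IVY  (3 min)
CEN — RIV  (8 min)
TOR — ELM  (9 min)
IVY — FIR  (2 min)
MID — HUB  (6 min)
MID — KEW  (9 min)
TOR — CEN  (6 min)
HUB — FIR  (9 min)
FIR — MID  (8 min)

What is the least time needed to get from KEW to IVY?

Compare a few routes:
KEW–MID–FIR–IVY: 9+8+2 = 19
KEW–MID–HUB–FIR–IVY: 9+6+9+2 = 26
The minimum is 19 min via KEW–MID–FIR–IVY.

19 min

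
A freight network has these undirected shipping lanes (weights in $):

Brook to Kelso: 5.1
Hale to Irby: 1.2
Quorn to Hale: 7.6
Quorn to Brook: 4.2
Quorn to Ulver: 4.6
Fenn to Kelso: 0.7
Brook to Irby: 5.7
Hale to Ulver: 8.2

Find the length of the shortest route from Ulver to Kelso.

$13.9

Compare a few routes:
Ulver–Quorn–Brook–Kelso: 4.6+4.2+5.1 = 13.9
Ulver–Hale–Irby–Brook–Kelso: 8.2+1.2+5.7+5.1 = 20.2
The minimum is $13.9 via Ulver–Quorn–Brook–Kelso.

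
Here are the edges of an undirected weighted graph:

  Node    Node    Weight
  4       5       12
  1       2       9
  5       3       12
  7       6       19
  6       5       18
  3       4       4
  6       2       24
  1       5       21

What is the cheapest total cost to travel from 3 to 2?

42

Running Dijkstra from 3:
3: 0
4: 4  (via 3)
5: 12  (via 3)
6: 30  (via 5)
1: 33  (via 5)
2: 42  (via 1)
Shortest route: 3–5–1–2 = 42.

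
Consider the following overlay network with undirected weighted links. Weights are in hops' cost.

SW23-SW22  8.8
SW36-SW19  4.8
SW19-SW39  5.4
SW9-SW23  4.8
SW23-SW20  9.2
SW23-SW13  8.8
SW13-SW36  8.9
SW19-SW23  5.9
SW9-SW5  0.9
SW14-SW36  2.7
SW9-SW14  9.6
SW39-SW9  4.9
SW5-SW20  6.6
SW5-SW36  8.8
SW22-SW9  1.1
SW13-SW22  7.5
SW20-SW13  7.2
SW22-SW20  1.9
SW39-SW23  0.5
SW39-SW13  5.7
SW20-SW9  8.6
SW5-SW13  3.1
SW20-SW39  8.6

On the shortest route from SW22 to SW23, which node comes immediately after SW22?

SW9

Candidate routes:
SW22 - SW9 - SW23: 1.1+4.8 = 5.9
SW22 - SW9 - SW39 - SW23: 1.1+4.9+0.5 = 6.5
SW22 - SW23: 8.8 = 8.8
Cheapest is SW22 - SW9 - SW23 at 5.9 hops' cost.
So from SW22 the first move is to SW9.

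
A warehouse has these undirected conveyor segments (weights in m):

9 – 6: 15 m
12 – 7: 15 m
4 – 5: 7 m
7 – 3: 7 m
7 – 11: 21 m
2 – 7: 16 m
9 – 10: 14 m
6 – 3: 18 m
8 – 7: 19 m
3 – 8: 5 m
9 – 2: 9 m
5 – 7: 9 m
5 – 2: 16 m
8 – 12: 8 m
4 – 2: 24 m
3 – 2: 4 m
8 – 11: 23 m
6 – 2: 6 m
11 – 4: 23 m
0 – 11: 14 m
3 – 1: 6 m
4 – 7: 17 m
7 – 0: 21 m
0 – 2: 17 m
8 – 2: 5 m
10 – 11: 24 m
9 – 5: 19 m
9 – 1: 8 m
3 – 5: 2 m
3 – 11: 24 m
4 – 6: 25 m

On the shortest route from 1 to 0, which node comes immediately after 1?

Candidate routes:
1 → 3 → 2 → 0: 6+4+17 = 27
1 → 9 → 2 → 0: 8+9+17 = 34
1 → 3 → 8 → 2 → 0: 6+5+5+17 = 33
The minimum is 27 m via 1 → 3 → 2 → 0.
So from 1 the first move is to 3.

3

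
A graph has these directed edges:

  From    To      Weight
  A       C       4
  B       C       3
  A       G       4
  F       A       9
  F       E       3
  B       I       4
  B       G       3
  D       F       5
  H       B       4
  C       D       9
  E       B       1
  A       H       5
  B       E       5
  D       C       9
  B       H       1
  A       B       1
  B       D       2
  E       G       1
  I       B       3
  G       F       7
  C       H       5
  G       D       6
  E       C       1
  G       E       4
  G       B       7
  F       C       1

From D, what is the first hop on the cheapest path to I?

Candidate routes:
D - F - E - B - I: 5+3+1+4 = 13
D - F - A - B - I: 5+9+1+4 = 19
Cheapest is D - F - E - B - I at 13.
So from D the first move is to F.

F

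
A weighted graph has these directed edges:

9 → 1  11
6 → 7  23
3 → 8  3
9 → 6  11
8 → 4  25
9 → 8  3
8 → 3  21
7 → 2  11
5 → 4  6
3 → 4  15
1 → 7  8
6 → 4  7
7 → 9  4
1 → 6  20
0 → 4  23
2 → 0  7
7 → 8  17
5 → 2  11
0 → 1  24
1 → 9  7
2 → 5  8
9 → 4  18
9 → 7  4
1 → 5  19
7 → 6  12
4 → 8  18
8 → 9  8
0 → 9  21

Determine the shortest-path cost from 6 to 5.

Shortest distances from 6:
6: 0
4: 7  (via 6)
7: 23  (via 6)
8: 25  (via 4)
9: 27  (via 7)
2: 34  (via 7)
1: 38  (via 9)
0: 41  (via 2)
5: 42  (via 2)
Shortest route: 6–7–2–5 = 42.

42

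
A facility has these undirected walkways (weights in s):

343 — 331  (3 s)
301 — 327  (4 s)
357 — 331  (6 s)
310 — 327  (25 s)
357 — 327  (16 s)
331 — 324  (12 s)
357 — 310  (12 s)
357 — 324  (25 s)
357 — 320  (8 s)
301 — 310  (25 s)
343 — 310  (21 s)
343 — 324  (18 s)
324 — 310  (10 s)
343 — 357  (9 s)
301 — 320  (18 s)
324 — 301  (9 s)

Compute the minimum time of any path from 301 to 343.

24 s

Compare a few routes:
301–327–357–343: 4+16+9 = 29
301–327–357–331–343: 4+16+6+3 = 29
301–324–331–343: 9+12+3 = 24
301–324–343: 9+18 = 27
The minimum is 24 s via 301–324–331–343.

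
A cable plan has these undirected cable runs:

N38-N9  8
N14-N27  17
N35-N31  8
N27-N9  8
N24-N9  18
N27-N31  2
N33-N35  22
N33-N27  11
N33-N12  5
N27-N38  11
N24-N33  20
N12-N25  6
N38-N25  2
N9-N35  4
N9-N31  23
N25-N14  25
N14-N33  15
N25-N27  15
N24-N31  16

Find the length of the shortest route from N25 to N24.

Enumerating some paths:
N25 - N38 - N9 - N24: 2+8+18 = 28
N25 - N38 - N27 - N31 - N24: 2+11+2+16 = 31
The minimum is 28 via N25 - N38 - N9 - N24.

28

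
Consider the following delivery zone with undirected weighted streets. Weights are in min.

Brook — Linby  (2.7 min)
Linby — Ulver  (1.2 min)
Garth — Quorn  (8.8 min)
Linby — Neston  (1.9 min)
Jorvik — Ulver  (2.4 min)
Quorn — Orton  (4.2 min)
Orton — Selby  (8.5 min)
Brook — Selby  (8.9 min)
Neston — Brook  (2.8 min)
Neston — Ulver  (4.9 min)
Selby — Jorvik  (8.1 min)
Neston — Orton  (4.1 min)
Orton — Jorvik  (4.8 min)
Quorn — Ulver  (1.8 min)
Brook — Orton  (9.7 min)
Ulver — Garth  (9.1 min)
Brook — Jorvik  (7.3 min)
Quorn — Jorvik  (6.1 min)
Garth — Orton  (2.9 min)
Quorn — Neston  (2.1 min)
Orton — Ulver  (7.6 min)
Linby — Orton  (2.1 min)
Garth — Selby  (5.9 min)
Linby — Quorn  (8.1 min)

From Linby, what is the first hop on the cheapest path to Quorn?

Ulver

Enumerating some paths:
Linby - Ulver - Quorn: 1.2+1.8 = 3
Linby - Neston - Quorn: 1.9+2.1 = 4
Cheapest is Linby - Ulver - Quorn at 3 min.
So from Linby the first move is to Ulver.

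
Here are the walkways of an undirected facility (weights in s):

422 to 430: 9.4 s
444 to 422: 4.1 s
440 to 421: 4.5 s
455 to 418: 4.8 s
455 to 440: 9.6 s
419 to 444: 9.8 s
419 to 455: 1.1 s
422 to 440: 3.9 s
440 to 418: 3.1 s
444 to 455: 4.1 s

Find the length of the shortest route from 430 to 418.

Running Dijkstra from 430:
430: 0
422: 9.4  (via 430)
440: 13.3  (via 422)
444: 13.5  (via 422)
418: 16.4  (via 440)
Shortest route: 430 → 422 → 440 → 418 = 16.4 s.

16.4 s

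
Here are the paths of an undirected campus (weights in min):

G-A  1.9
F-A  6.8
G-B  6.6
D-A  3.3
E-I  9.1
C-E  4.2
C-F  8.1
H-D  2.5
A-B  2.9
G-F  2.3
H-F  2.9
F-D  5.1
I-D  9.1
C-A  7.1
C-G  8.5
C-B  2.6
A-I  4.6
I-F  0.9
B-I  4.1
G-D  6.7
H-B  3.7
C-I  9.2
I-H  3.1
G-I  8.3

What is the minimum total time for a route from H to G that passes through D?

Shortest H→D: H–D = 2.5
Best D to G: D–A–G costing 5.2
Total via D: 2.5 + 5.2 = 7.7 min.

7.7 min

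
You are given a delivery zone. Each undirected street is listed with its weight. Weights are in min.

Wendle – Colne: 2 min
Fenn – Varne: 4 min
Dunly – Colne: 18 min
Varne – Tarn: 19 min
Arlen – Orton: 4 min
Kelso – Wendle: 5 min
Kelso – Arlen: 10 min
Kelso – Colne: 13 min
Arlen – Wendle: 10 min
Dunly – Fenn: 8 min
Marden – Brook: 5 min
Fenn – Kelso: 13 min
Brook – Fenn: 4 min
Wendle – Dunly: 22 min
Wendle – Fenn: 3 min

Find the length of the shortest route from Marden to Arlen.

22 min

Candidate routes:
Marden–Brook–Fenn–Kelso–Arlen: 5+4+13+10 = 32
Marden–Brook–Fenn–Wendle–Arlen: 5+4+3+10 = 22
Marden–Brook–Fenn–Wendle–Kelso–Arlen: 5+4+3+5+10 = 27
The minimum is 22 min via Marden–Brook–Fenn–Wendle–Arlen.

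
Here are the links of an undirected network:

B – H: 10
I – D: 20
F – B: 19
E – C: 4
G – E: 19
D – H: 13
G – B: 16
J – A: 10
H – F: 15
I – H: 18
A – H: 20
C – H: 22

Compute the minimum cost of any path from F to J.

45

Enumerating some paths:
F → B → H → A → J: 19+10+20+10 = 59
F → H → A → J: 15+20+10 = 45
Cheapest is F → H → A → J at 45.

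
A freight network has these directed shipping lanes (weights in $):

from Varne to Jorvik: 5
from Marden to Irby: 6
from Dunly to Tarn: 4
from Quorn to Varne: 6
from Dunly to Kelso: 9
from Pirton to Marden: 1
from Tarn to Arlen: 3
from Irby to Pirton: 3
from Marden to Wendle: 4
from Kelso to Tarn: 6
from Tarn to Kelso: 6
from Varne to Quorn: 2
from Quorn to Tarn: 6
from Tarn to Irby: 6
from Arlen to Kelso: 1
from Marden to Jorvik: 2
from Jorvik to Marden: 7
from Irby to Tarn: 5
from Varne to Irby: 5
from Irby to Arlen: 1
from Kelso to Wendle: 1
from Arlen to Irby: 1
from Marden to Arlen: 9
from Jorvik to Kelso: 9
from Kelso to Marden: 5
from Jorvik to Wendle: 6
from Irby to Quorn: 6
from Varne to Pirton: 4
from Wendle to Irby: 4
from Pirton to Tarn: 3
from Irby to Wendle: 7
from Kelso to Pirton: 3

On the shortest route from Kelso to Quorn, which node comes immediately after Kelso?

Wendle

Enumerating some paths:
Kelso → Pirton → Tarn → Arlen → Irby → Quorn: 3+3+3+1+6 = 16
Kelso → Pirton → Marden → Irby → Quorn: 3+1+6+6 = 16
Kelso → Wendle → Irby → Quorn: 1+4+6 = 11
Kelso → Tarn → Arlen → Irby → Quorn: 6+3+1+6 = 16
Cheapest is Kelso → Wendle → Irby → Quorn at $11.
So from Kelso the first move is to Wendle.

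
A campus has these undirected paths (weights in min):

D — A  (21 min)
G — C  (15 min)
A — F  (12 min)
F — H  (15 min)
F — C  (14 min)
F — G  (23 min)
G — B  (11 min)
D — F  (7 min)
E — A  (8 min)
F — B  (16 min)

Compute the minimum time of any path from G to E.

43 min

Settle nodes by increasing distance from G:
G: 0
B: 11  (via G)
C: 15  (via G)
F: 23  (via G)
D: 30  (via F)
A: 35  (via F)
H: 38  (via F)
E: 43  (via A)
Shortest route: G → F → A → E = 43 min.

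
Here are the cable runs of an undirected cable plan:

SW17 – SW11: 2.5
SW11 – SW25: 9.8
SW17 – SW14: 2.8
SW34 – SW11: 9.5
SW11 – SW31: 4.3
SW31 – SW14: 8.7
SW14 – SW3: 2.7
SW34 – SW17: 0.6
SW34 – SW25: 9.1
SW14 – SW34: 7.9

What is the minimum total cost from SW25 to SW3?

15.2

Shortest distances from SW25:
SW25: 0
SW34: 9.1  (via SW25)
SW17: 9.7  (via SW34)
SW11: 9.8  (via SW25)
SW14: 12.5  (via SW17)
SW31: 14.1  (via SW11)
SW3: 15.2  (via SW14)
Shortest route: SW25 → SW34 → SW17 → SW14 → SW3 = 15.2.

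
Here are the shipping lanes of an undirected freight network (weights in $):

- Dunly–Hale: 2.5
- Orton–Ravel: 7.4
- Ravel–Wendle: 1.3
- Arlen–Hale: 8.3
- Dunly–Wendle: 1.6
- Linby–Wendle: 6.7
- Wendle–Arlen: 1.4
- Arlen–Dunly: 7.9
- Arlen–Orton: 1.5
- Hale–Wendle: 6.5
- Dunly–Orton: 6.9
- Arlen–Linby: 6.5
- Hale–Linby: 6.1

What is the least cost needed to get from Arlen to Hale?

$5.5

Enumerating some paths:
Arlen - Wendle - Hale: 1.4+6.5 = 7.9
Arlen - Wendle - Dunly - Hale: 1.4+1.6+2.5 = 5.5
Cheapest is Arlen - Wendle - Dunly - Hale at $5.5.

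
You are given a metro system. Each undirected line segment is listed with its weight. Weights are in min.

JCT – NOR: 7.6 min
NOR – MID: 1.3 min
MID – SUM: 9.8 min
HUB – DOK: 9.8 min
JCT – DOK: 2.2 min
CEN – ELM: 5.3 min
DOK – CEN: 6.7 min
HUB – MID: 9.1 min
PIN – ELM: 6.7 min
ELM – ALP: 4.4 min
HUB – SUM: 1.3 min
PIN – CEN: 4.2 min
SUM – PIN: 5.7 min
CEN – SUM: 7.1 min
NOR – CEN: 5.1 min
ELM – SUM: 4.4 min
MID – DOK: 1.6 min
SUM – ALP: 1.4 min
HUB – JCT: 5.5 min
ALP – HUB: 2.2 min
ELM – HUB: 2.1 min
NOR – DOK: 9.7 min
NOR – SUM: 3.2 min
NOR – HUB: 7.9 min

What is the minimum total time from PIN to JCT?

Enumerating some paths:
PIN → CEN → DOK → JCT: 4.2+6.7+2.2 = 13.1
PIN → SUM → NOR → MID → DOK → JCT: 5.7+3.2+1.3+1.6+2.2 = 14
PIN → SUM → HUB → JCT: 5.7+1.3+5.5 = 12.5
Cheapest is PIN → SUM → HUB → JCT at 12.5 min.

12.5 min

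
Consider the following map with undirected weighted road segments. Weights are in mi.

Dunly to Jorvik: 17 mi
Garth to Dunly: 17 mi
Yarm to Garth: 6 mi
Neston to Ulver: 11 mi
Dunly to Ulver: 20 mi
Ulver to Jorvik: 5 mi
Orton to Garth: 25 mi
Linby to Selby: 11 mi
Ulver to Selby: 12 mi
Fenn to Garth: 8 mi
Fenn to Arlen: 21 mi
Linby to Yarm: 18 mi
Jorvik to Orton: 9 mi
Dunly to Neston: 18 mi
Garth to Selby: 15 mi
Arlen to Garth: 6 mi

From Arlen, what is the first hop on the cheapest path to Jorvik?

Candidate routes:
Arlen - Garth - Orton - Jorvik: 6+25+9 = 40
Arlen - Garth - Dunly - Jorvik: 6+17+17 = 40
Arlen - Garth - Dunly - Ulver - Jorvik: 6+17+20+5 = 48
Arlen - Garth - Selby - Ulver - Jorvik: 6+15+12+5 = 38
Cheapest is Arlen - Garth - Selby - Ulver - Jorvik at 38 mi.
So from Arlen the first move is to Garth.

Garth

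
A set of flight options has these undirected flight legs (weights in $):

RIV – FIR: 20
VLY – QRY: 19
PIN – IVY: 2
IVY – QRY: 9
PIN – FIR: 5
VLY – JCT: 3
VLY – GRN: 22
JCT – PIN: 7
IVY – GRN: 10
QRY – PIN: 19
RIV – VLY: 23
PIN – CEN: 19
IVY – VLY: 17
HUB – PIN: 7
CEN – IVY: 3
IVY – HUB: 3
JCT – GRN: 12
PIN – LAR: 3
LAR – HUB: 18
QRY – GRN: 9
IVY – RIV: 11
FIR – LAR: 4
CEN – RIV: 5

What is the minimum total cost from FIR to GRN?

$17

Candidate routes:
FIR - LAR - PIN - IVY - GRN: 4+3+2+10 = 19
FIR - PIN - HUB - IVY - GRN: 5+7+3+10 = 25
FIR - PIN - JCT - GRN: 5+7+12 = 24
FIR - PIN - IVY - GRN: 5+2+10 = 17
The minimum is $17 via FIR - PIN - IVY - GRN.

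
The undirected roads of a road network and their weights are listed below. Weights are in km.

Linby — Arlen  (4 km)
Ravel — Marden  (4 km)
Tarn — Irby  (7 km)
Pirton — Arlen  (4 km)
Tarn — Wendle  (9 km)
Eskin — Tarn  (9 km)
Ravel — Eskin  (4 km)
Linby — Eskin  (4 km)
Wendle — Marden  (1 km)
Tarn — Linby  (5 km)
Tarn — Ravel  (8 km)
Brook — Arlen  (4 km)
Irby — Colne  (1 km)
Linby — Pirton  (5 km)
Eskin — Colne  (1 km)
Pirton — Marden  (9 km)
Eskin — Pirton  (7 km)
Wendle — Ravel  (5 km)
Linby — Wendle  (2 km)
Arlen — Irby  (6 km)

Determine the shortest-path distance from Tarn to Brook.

13 km

Settle nodes by increasing distance from Tarn:
Tarn: 0
Linby: 5  (via Tarn)
Wendle: 7  (via Linby)
Irby: 7  (via Tarn)
Ravel: 8  (via Tarn)
Marden: 8  (via Wendle)
Colne: 8  (via Irby)
Eskin: 9  (via Tarn)
Arlen: 9  (via Linby)
Pirton: 10  (via Linby)
Brook: 13  (via Arlen)
Shortest route: Tarn → Linby → Arlen → Brook = 13 km.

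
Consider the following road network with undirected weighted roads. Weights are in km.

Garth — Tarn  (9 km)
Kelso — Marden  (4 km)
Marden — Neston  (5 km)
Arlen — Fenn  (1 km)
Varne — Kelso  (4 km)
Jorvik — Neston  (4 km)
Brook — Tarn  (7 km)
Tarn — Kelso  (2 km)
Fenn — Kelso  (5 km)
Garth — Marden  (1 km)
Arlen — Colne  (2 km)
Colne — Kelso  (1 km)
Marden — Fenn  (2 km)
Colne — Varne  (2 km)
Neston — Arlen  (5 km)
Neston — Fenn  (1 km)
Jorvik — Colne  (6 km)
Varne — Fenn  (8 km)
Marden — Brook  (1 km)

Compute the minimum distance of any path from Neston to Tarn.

Shortest distances from Neston:
Neston: 0
Fenn: 1  (via Neston)
Arlen: 2  (via Fenn)
Marden: 3  (via Fenn)
Colne: 4  (via Arlen)
Garth: 4  (via Marden)
Brook: 4  (via Marden)
Jorvik: 4  (via Neston)
Kelso: 5  (via Colne)
Varne: 6  (via Colne)
Tarn: 7  (via Kelso)
Shortest route: Neston → Fenn → Arlen → Colne → Kelso → Tarn = 7 km.

7 km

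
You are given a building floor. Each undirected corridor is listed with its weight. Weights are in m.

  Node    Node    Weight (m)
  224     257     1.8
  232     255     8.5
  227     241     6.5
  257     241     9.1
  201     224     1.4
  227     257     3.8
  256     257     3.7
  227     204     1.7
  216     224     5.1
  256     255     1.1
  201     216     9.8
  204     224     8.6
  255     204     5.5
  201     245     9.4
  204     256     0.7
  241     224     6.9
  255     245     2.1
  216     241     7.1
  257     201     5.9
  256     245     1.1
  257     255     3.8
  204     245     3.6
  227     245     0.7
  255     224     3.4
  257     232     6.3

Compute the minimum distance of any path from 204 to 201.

Candidate routes:
204–256–257–224–201: 0.7+3.7+1.8+1.4 = 7.6
204–256–255–224–201: 0.7+1.1+3.4+1.4 = 6.6
Cheapest is 204–256–255–224–201 at 6.6 m.

6.6 m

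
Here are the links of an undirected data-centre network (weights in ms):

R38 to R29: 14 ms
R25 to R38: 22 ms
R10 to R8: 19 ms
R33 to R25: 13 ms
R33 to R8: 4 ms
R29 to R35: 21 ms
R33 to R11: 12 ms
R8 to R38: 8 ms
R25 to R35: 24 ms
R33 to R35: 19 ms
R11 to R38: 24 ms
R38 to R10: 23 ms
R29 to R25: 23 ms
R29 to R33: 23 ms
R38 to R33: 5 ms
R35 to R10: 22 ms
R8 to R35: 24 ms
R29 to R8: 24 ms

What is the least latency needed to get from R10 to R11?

Running Dijkstra from R10:
R10: 0
R8: 19  (via R10)
R35: 22  (via R10)
R38: 23  (via R10)
R33: 23  (via R8)
R11: 35  (via R33)
Shortest route: R10–R8–R33–R11 = 35 ms.

35 ms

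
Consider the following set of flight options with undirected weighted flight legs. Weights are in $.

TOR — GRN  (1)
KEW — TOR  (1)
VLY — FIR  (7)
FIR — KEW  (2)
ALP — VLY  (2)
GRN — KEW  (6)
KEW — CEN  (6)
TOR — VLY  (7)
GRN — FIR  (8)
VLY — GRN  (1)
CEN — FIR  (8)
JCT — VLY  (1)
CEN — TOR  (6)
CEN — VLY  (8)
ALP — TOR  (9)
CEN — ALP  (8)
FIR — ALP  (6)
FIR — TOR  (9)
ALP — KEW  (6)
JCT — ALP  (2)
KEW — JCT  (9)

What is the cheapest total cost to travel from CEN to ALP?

$8

Shortest distances from CEN:
CEN: 0
TOR: 6  (via CEN)
KEW: 6  (via CEN)
GRN: 7  (via TOR)
ALP: 8  (via CEN)
Shortest route: CEN–ALP = $8.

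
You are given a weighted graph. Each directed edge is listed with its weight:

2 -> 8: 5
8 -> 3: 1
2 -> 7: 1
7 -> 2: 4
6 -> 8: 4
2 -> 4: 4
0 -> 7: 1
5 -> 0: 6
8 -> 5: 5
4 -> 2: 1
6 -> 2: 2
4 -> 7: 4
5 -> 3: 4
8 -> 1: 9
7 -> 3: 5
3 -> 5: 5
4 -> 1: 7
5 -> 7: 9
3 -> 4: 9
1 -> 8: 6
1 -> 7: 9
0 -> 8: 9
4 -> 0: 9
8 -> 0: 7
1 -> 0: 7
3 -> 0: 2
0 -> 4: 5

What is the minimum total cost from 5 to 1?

Settle nodes by increasing distance from 5:
5: 0
3: 4  (via 5)
0: 6  (via 5)
7: 7  (via 0)
2: 11  (via 7)
4: 11  (via 0)
8: 15  (via 0)
1: 18  (via 4)
Shortest route: 5 → 0 → 4 → 1 = 18.

18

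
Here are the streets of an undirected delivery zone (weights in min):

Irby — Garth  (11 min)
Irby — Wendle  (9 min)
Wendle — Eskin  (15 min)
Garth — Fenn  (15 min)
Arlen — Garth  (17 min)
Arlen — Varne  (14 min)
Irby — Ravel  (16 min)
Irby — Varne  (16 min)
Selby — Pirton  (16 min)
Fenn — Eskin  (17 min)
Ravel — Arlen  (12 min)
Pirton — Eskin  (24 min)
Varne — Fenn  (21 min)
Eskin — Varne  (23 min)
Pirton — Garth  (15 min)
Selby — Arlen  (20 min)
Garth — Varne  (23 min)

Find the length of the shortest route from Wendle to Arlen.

37 min

Settle nodes by increasing distance from Wendle:
Wendle: 0
Irby: 9  (via Wendle)
Eskin: 15  (via Wendle)
Garth: 20  (via Irby)
Varne: 25  (via Irby)
Ravel: 25  (via Irby)
Fenn: 32  (via Eskin)
Pirton: 35  (via Garth)
Arlen: 37  (via Garth)
Shortest route: Wendle → Irby → Garth → Arlen = 37 min.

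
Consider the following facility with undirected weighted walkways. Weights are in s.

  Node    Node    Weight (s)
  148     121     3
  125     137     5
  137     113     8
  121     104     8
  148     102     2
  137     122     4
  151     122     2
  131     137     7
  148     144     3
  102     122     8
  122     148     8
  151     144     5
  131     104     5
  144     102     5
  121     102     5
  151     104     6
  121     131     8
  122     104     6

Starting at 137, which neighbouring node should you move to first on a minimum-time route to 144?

122

Candidate routes:
137 - 122 - 102 - 144: 4+8+5 = 17
137 - 122 - 151 - 144: 4+2+5 = 11
137 - 122 - 148 - 144: 4+8+3 = 15
Cheapest is 137 - 122 - 151 - 144 at 11 s.
So from 137 the first move is to 122.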